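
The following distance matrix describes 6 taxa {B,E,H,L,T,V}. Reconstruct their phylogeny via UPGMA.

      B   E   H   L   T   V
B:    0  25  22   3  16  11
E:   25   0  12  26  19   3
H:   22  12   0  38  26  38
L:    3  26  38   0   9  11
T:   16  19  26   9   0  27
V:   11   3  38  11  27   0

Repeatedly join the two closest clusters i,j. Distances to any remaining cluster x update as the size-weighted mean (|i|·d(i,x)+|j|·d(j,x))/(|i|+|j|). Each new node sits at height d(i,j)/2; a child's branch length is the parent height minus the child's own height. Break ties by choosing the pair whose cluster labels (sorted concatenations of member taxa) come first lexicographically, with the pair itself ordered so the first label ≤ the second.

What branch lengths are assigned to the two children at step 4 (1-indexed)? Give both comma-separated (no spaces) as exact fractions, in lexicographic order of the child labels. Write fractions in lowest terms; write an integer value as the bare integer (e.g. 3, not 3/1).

11/3,101/12

iteration 1: select B,L (d=3); attach at lengths (3/2, 3/2); label the merged cluster BL
  updated: d(BL,E)=51/2, d(BL,H)=30, d(BL,T)=25/2, d(BL,V)=11
iteration 2: select E,V (d=3); attach at lengths (3/2, 3/2); label the merged cluster EV
  updated: d(BL,EV)=73/4, d(EV,H)=25, d(EV,T)=23
iteration 3: select BL,T (d=25/2); attach at lengths (19/4, 25/4); label the merged cluster BLT
  updated: d(BLT,EV)=119/6, d(BLT,H)=86/3
iteration 4: select BLT,EV (d=119/6); attach at lengths (11/3, 101/12); label the merged cluster BELTV
  updated: d(BELTV,H)=136/5
iteration 5: select BELTV,H (d=136/5); attach at lengths (221/60, 68/5); label the merged cluster BEHLTV
final tree: ((((B:3/2,L:3/2):19/4,T:25/4):11/3,(E:3/2,V:3/2):101/12):221/60,H:68/5)
total length: 1391/30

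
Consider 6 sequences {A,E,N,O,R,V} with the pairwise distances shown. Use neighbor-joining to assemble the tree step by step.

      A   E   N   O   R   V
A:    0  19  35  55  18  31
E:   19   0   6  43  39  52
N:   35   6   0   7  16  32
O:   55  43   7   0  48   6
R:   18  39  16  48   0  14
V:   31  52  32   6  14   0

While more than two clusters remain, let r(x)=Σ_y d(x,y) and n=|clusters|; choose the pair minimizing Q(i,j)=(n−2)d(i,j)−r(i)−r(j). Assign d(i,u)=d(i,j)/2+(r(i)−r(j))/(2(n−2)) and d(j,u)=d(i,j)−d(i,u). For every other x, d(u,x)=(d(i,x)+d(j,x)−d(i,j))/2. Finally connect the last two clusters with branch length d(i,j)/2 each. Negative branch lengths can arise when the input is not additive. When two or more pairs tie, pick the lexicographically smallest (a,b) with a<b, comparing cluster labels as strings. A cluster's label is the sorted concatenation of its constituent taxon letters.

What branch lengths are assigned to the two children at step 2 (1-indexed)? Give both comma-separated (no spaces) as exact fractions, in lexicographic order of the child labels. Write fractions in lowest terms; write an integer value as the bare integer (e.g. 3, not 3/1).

1. join O+V (d=6, Q=-270) ⇒ OV; edges |O|=6, |V|=0
  updated: d(A,OV)=40, d(E,OV)=89/2, d(N,OV)=33/2, d(OV,R)=28
2. join E+N (d=6, Q=-164) ⇒ EN; edges |E|=53/6, |N|=-17/6
  updated: d(A,EN)=24, d(EN,OV)=55/2, d(EN,R)=49/2
3. join A+R (d=18, Q=-233/2) ⇒ AR; edges |A|=95/8, |R|=49/8
  updated: d(AR,EN)=61/4, d(AR,OV)=25
4. join AR+EN (d=61/4, Q=-271/4) ⇒ AENR; edges |AR|=51/8, |EN|=71/8
  updated: d(AENR,OV)=149/8
5. join AENR+OV (d=149/8) ⇒ AENORV; edges |AENR|=149/16, |OV|=149/16
final tree: (((A:95/8,R:49/8):51/8,(E:53/6,N:-17/6):71/8):149/16,(O:6,V:0):149/16)
total length: 511/8

53/6,-17/6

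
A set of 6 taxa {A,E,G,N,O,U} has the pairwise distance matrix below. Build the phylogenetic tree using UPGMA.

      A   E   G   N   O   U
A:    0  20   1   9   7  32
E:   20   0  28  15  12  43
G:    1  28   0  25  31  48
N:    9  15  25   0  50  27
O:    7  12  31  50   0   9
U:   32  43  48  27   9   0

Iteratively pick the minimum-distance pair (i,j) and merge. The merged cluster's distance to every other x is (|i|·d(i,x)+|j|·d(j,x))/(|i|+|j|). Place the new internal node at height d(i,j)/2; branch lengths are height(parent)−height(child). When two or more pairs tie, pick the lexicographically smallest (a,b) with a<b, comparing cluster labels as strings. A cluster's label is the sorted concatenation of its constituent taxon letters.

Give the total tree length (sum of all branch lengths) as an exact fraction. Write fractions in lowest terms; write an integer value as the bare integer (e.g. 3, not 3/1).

54

1. join A+G (d=1) ⇒ AG; edges |A|=1/2, |G|=1/2
  updated: d(AG,E)=24, d(AG,N)=17, d(AG,O)=19, d(AG,U)=40
2. join O+U (d=9) ⇒ OU; edges |O|=9/2, |U|=9/2
  updated: d(AG,OU)=59/2, d(E,OU)=55/2, d(N,OU)=77/2
3. join E+N (d=15) ⇒ EN; edges |E|=15/2, |N|=15/2
  updated: d(AG,EN)=41/2, d(EN,OU)=33
4. join AG+EN (d=41/2) ⇒ AEGN; edges |AG|=39/4, |EN|=11/4
  updated: d(AEGN,OU)=125/4
5. join AEGN+OU (d=125/4) ⇒ AEGNOU; edges |AEGN|=43/8, |OU|=89/8
final tree: (((A:1/2,G:1/2):39/4,(E:15/2,N:15/2):11/4):43/8,(O:9/2,U:9/2):89/8)
total length: 54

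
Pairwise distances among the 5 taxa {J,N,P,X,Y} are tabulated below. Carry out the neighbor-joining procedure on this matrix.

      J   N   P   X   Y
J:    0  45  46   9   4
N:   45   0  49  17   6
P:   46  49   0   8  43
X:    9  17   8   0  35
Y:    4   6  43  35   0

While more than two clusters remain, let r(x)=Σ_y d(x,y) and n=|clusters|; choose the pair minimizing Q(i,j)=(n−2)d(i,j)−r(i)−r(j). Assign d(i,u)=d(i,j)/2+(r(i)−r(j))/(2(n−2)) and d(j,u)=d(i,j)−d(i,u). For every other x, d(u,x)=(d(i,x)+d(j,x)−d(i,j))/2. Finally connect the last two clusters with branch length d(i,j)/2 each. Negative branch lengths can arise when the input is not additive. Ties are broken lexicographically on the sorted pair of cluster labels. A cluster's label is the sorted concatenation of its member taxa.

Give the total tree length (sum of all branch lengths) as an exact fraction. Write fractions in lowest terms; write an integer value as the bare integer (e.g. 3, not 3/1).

iteration 1: select P,X (d=8, Q=-191); attach at lengths (101/6, -53/6); label the merged cluster PX
  updated: d(J,PX)=47/2, d(N,PX)=29, d(PX,Y)=35
iteration 2: select J,PX (d=47/2, Q=-113); attach at lengths (8, 31/2); label the merged cluster JPX
  updated: d(JPX,N)=101/4, d(JPX,Y)=31/4
iteration 3: select JPX,N (d=101/4, Q=-39); attach at lengths (27/2, 47/4); label the merged cluster JNPX
  updated: d(JNPX,Y)=-23/4
iteration 4: select JNPX,Y (d=-23/4); attach at lengths (-23/8, -23/8); label the merged cluster JNPXY
final tree: (((J:8,(P:101/6,X:-53/6):31/2):27/2,N:47/4):-23/8,Y:-23/8)
total length: 51

51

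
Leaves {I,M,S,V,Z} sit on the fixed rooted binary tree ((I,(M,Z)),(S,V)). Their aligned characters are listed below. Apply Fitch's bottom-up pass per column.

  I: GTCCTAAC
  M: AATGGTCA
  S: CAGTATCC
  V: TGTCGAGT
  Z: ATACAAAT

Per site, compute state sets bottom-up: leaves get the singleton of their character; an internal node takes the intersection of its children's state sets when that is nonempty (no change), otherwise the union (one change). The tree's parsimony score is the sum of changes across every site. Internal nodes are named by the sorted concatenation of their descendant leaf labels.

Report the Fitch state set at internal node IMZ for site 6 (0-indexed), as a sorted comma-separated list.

site 0, node MZ: M={A} ∩ Z={A} → {A} (+0)
site 0, node IMZ: I={G} ∪ MZ={A} → {A,G} (+1)
site 0, node SV: S={C} ∪ V={T} → {C,T} (+1)
site 0, node IMSVZ: IMZ={A,G} ∪ SV={C,T} → {A,C,G,T} (+1)
site 1, node MZ: M={A} ∪ Z={T} → {A,T} (+1)
site 1, node IMZ: I={T} ∩ MZ={A,T} → {T} (+0)
site 1, node SV: S={A} ∪ V={G} → {A,G} (+1)
site 1, node IMSVZ: IMZ={T} ∪ SV={A,G} → {A,G,T} (+1)
site 2, node MZ: M={T} ∪ Z={A} → {A,T} (+1)
site 2, node IMZ: I={C} ∪ MZ={A,T} → {A,C,T} (+1)
site 2, node SV: S={G} ∪ V={T} → {G,T} (+1)
site 2, node IMSVZ: IMZ={A,C,T} ∩ SV={G,T} → {T} (+0)
site 3, node MZ: M={G} ∪ Z={C} → {C,G} (+1)
site 3, node IMZ: I={C} ∩ MZ={C,G} → {C} (+0)
site 3, node SV: S={T} ∪ V={C} → {C,T} (+1)
site 3, node IMSVZ: IMZ={C} ∩ SV={C,T} → {C} (+0)
site 4, node MZ: M={G} ∪ Z={A} → {A,G} (+1)
site 4, node IMZ: I={T} ∪ MZ={A,G} → {A,G,T} (+1)
site 4, node SV: S={A} ∪ V={G} → {A,G} (+1)
site 4, node IMSVZ: IMZ={A,G,T} ∩ SV={A,G} → {A,G} (+0)
site 5, node MZ: M={T} ∪ Z={A} → {A,T} (+1)
site 5, node IMZ: I={A} ∩ MZ={A,T} → {A} (+0)
site 5, node SV: S={T} ∪ V={A} → {A,T} (+1)
site 5, node IMSVZ: IMZ={A} ∩ SV={A,T} → {A} (+0)
site 6, node MZ: M={C} ∪ Z={A} → {A,C} (+1)
site 6, node IMZ: I={A} ∩ MZ={A,C} → {A} (+0)
site 6, node SV: S={C} ∪ V={G} → {C,G} (+1)
site 6, node IMSVZ: IMZ={A} ∪ SV={C,G} → {A,C,G} (+1)
site 7, node MZ: M={A} ∪ Z={T} → {A,T} (+1)
site 7, node IMZ: I={C} ∪ MZ={A,T} → {A,C,T} (+1)
site 7, node SV: S={C} ∪ V={T} → {C,T} (+1)
site 7, node IMSVZ: IMZ={A,C,T} ∩ SV={C,T} → {C,T} (+0)
per-site changes: [3, 3, 3, 2, 3, 2, 3, 3]; total = 22

A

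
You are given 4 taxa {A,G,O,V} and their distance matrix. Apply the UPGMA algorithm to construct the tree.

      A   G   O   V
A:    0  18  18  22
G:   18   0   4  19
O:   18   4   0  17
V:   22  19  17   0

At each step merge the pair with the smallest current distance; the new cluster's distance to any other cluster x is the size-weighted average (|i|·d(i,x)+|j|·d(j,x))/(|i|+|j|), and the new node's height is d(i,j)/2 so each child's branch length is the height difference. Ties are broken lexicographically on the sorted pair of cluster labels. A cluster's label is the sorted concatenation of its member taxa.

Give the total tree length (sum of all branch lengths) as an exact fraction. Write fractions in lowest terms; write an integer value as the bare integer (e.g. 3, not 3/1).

91/3

1. join G+O (d=4) ⇒ GO; edges |G|=2, |O|=2
  updated: d(A,GO)=18, d(GO,V)=18
2. join A+GO (d=18) ⇒ AGO; edges |A|=9, |GO|=7
  updated: d(AGO,V)=58/3
3. join AGO+V (d=58/3) ⇒ AGOV; edges |AGO|=2/3, |V|=29/3
final tree: ((A:9,(G:2,O:2):7):2/3,V:29/3)
total length: 91/3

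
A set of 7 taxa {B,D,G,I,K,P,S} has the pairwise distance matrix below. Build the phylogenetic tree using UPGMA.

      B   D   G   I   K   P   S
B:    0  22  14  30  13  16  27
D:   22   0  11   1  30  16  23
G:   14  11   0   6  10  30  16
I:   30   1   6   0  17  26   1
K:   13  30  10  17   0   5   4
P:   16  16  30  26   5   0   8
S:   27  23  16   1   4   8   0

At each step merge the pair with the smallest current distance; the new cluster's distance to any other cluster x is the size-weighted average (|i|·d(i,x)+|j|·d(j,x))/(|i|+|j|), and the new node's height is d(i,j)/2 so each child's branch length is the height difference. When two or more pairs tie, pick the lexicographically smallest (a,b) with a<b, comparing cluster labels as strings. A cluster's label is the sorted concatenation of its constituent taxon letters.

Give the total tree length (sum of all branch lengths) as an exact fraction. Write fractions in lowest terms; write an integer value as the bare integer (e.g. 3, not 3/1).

467/12

iteration 1: select D,I (d=1); attach at lengths (1/2, 1/2); label the merged cluster DI
  updated: d(B,DI)=26, d(DI,G)=17/2, d(DI,K)=47/2, d(DI,P)=21, d(DI,S)=12
iteration 2: select K,S (d=4); attach at lengths (2, 2); label the merged cluster KS
  updated: d(B,KS)=20, d(DI,KS)=71/4, d(G,KS)=13, d(KS,P)=13/2
iteration 3: select KS,P (d=13/2); attach at lengths (5/4, 13/4); label the merged cluster KPS
  updated: d(B,KPS)=56/3, d(DI,KPS)=113/6, d(G,KPS)=56/3
iteration 4: select DI,G (d=17/2); attach at lengths (15/4, 17/4); label the merged cluster DGI
  updated: d(B,DGI)=22, d(DGI,KPS)=169/9
iteration 5: select B,KPS (d=56/3); attach at lengths (28/3, 73/12); label the merged cluster BKPS
  updated: d(BKPS,DGI)=235/12
iteration 6: select BKPS,DGI (d=235/12); attach at lengths (11/24, 133/24); label the merged cluster BDGIKPS
final tree: ((B:28/3,((K:2,S:2):5/4,P:13/4):73/12):11/24,((D:1/2,I:1/2):15/4,G:17/4):133/24)
total length: 467/12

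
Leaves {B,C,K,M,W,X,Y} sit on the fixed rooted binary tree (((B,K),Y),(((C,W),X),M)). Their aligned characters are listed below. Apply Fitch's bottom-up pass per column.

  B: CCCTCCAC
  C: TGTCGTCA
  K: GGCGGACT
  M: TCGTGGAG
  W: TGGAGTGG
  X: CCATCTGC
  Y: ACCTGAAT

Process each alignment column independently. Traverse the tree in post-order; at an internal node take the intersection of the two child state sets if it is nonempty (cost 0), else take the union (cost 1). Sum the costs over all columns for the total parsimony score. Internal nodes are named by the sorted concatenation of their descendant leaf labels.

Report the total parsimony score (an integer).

site 0, node BK: B={C} ∪ K={G} → {C,G} (+1)
site 0, node BKY: BK={C,G} ∪ Y={A} → {A,C,G} (+1)
site 0, node CW: C={T} ∩ W={T} → {T} (+0)
site 0, node CWX: CW={T} ∪ X={C} → {C,T} (+1)
site 0, node CMWX: CWX={C,T} ∩ M={T} → {T} (+0)
site 0, node BCKMWXY: BKY={A,C,G} ∪ CMWX={T} → {A,C,G,T} (+1)
site 1, node BK: B={C} ∪ K={G} → {C,G} (+1)
site 1, node BKY: BK={C,G} ∩ Y={C} → {C} (+0)
site 1, node CW: C={G} ∩ W={G} → {G} (+0)
site 1, node CWX: CW={G} ∪ X={C} → {C,G} (+1)
site 1, node CMWX: CWX={C,G} ∩ M={C} → {C} (+0)
site 1, node BCKMWXY: BKY={C} ∩ CMWX={C} → {C} (+0)
site 2, node BK: B={C} ∩ K={C} → {C} (+0)
site 2, node BKY: BK={C} ∩ Y={C} → {C} (+0)
site 2, node CW: C={T} ∪ W={G} → {G,T} (+1)
site 2, node CWX: CW={G,T} ∪ X={A} → {A,G,T} (+1)
site 2, node CMWX: CWX={A,G,T} ∩ M={G} → {G} (+0)
site 2, node BCKMWXY: BKY={C} ∪ CMWX={G} → {C,G} (+1)
site 3, node BK: B={T} ∪ K={G} → {G,T} (+1)
site 3, node BKY: BK={G,T} ∩ Y={T} → {T} (+0)
site 3, node CW: C={C} ∪ W={A} → {A,C} (+1)
site 3, node CWX: CW={A,C} ∪ X={T} → {A,C,T} (+1)
site 3, node CMWX: CWX={A,C,T} ∩ M={T} → {T} (+0)
site 3, node BCKMWXY: BKY={T} ∩ CMWX={T} → {T} (+0)
site 4, node BK: B={C} ∪ K={G} → {C,G} (+1)
site 4, node BKY: BK={C,G} ∩ Y={G} → {G} (+0)
site 4, node CW: C={G} ∩ W={G} → {G} (+0)
site 4, node CWX: CW={G} ∪ X={C} → {C,G} (+1)
site 4, node CMWX: CWX={C,G} ∩ M={G} → {G} (+0)
site 4, node BCKMWXY: BKY={G} ∩ CMWX={G} → {G} (+0)
site 5, node BK: B={C} ∪ K={A} → {A,C} (+1)
site 5, node BKY: BK={A,C} ∩ Y={A} → {A} (+0)
site 5, node CW: C={T} ∩ W={T} → {T} (+0)
site 5, node CWX: CW={T} ∩ X={T} → {T} (+0)
site 5, node CMWX: CWX={T} ∪ M={G} → {G,T} (+1)
site 5, node BCKMWXY: BKY={A} ∪ CMWX={G,T} → {A,G,T} (+1)
site 6, node BK: B={A} ∪ K={C} → {A,C} (+1)
site 6, node BKY: BK={A,C} ∩ Y={A} → {A} (+0)
site 6, node CW: C={C} ∪ W={G} → {C,G} (+1)
site 6, node CWX: CW={C,G} ∩ X={G} → {G} (+0)
site 6, node CMWX: CWX={G} ∪ M={A} → {A,G} (+1)
site 6, node BCKMWXY: BKY={A} ∩ CMWX={A,G} → {A} (+0)
site 7, node BK: B={C} ∪ K={T} → {C,T} (+1)
site 7, node BKY: BK={C,T} ∩ Y={T} → {T} (+0)
site 7, node CW: C={A} ∪ W={G} → {A,G} (+1)
site 7, node CWX: CW={A,G} ∪ X={C} → {A,C,G} (+1)
site 7, node CMWX: CWX={A,C,G} ∩ M={G} → {G} (+0)
site 7, node BCKMWXY: BKY={T} ∪ CMWX={G} → {G,T} (+1)
per-site changes: [4, 2, 3, 3, 2, 3, 3, 4]; total = 24

24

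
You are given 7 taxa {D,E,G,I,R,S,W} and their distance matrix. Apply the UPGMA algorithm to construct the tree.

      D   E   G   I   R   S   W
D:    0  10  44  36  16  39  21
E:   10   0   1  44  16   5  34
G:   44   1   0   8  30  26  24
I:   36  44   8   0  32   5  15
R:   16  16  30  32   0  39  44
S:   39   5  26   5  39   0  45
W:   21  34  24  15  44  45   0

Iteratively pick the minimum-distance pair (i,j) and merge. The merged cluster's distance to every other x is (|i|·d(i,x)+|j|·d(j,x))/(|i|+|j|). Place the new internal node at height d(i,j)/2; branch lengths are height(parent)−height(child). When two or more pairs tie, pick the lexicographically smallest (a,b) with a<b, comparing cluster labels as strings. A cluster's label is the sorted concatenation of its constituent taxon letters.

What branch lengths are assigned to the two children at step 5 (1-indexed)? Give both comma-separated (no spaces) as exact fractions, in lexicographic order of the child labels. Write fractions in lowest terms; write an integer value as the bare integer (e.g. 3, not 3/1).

step 1: merge (E,G) at d=1; branch lengths E→1/2, G→1/2; new cluster EG
  updated: d(D,EG)=27, d(EG,I)=26, d(EG,R)=23, d(EG,S)=31/2, d(EG,W)=29
step 2: merge (I,S) at d=5; branch lengths I→5/2, S→5/2; new cluster IS
  updated: d(D,IS)=75/2, d(EG,IS)=83/4, d(IS,R)=71/2, d(IS,W)=30
step 3: merge (D,R) at d=16; branch lengths D→8, R→8; new cluster DR
  updated: d(DR,EG)=25, d(DR,IS)=73/2, d(DR,W)=65/2
step 4: merge (EG,IS) at d=83/4; branch lengths EG→79/8, IS→63/8; new cluster EGIS
  updated: d(DR,EGIS)=123/4, d(EGIS,W)=59/2
step 5: merge (EGIS,W) at d=59/2; branch lengths EGIS→35/8, W→59/4; new cluster EGISW
  updated: d(DR,EGISW)=311/10
step 6: merge (DR,EGISW) at d=311/10; branch lengths DR→151/20, EGISW→4/5; new cluster DEGIRSW
final tree: ((D:8,R:8):151/20,(((E:1/2,G:1/2):79/8,(I:5/2,S:5/2):63/8):35/8,W:59/4):4/5)
total length: 2689/40

35/8,59/4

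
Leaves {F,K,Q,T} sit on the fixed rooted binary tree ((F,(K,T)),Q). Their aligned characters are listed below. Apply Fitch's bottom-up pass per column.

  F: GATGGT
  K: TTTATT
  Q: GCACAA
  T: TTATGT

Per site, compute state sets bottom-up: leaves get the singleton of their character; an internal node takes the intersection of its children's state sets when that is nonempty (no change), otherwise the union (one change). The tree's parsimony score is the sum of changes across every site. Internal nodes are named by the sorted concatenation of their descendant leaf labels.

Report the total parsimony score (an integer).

11

KT@0: {T} ∩ {T} = {T} (intersection, +0)
FKT@0: {G} ∪ {T} = {G,T} (union, +1)
FKQT@0: {G,T} ∩ {G} = {G} (intersection, +0)
KT@1: {T} ∩ {T} = {T} (intersection, +0)
FKT@1: {A} ∪ {T} = {A,T} (union, +1)
FKQT@1: {A,T} ∪ {C} = {A,C,T} (union, +1)
KT@2: {T} ∪ {A} = {A,T} (union, +1)
FKT@2: {T} ∩ {A,T} = {T} (intersection, +0)
FKQT@2: {T} ∪ {A} = {A,T} (union, +1)
KT@3: {A} ∪ {T} = {A,T} (union, +1)
FKT@3: {G} ∪ {A,T} = {A,G,T} (union, +1)
FKQT@3: {A,G,T} ∪ {C} = {A,C,G,T} (union, +1)
KT@4: {T} ∪ {G} = {G,T} (union, +1)
FKT@4: {G} ∩ {G,T} = {G} (intersection, +0)
FKQT@4: {G} ∪ {A} = {A,G} (union, +1)
KT@5: {T} ∩ {T} = {T} (intersection, +0)
FKT@5: {T} ∩ {T} = {T} (intersection, +0)
FKQT@5: {T} ∪ {A} = {A,T} (union, +1)
per-site changes: [1, 2, 2, 3, 2, 1]; total = 11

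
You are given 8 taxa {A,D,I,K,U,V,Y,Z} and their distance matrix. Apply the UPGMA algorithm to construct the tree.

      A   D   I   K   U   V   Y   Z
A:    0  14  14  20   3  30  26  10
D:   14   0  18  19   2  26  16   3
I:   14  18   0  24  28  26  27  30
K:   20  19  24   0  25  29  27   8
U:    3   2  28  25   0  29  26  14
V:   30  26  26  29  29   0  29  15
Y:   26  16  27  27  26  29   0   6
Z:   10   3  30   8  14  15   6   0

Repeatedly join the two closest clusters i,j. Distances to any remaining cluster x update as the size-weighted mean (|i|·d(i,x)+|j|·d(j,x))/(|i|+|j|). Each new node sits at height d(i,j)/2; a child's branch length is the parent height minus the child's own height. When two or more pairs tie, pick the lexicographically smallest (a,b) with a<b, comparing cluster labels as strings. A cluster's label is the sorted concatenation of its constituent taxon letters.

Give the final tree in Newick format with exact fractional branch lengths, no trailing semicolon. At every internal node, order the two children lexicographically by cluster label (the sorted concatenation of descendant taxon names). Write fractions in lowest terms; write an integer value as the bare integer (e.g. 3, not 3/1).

(((((A:17/4,(D:1,U:1):13/4):11/3,(Y:3,Z:3):59/12):119/60,K:99/10):37/20,I:47/4):39/28,V:92/7)

1. join D+U (d=2) ⇒ DU; edges |D|=1, |U|=1
  updated: d(A,DU)=17/2, d(DU,I)=23, d(DU,K)=22, d(DU,V)=55/2, d(DU,Y)=21, d(DU,Z)=17/2
2. join Y+Z (d=6) ⇒ YZ; edges |Y|=3, |Z|=3
  updated: d(A,YZ)=18, d(DU,YZ)=59/4, d(I,YZ)=57/2, d(K,YZ)=35/2, d(V,YZ)=22
3. join A+DU (d=17/2) ⇒ ADU; edges |A|=17/4, |DU|=13/4
  updated: d(ADU,I)=20, d(ADU,K)=64/3, d(ADU,V)=85/3, d(ADU,YZ)=95/6
4. join ADU+YZ (d=95/6) ⇒ ADUYZ; edges |ADU|=11/3, |YZ|=59/12
  updated: d(ADUYZ,I)=117/5, d(ADUYZ,K)=99/5, d(ADUYZ,V)=129/5
5. join ADUYZ+K (d=99/5) ⇒ ADKUYZ; edges |ADUYZ|=119/60, |K|=99/10
  updated: d(ADKUYZ,I)=47/2, d(ADKUYZ,V)=79/3
6. join ADKUYZ+I (d=47/2) ⇒ ADIKUYZ; edges |ADKUYZ|=37/20, |I|=47/4
  updated: d(ADIKUYZ,V)=184/7
7. join ADIKUYZ+V (d=184/7) ⇒ ADIKUVYZ; edges |ADIKUYZ|=39/28, |V|=92/7
final tree: (((((A:17/4,(D:1,U:1):13/4):11/3,(Y:3,Z:3):59/12):119/60,K:99/10):37/20,I:47/4):39/28,V:92/7)
total length: 26923/420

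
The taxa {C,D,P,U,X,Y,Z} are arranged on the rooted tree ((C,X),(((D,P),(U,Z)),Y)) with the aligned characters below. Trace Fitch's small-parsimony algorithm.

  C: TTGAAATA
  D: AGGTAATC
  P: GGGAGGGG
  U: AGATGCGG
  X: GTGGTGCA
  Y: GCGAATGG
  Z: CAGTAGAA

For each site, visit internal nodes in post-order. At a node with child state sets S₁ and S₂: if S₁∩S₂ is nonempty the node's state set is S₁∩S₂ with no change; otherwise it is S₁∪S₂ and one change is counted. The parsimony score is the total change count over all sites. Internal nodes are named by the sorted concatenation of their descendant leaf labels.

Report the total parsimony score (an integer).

25

CX@0: {T} ∪ {G} = {G,T} (union, +1)
DP@0: {A} ∪ {G} = {A,G} (union, +1)
UZ@0: {A} ∪ {C} = {A,C} (union, +1)
DPUZ@0: {A,G} ∩ {A,C} = {A} (intersection, +0)
DPUYZ@0: {A} ∪ {G} = {A,G} (union, +1)
CDPUXYZ@0: {G,T} ∩ {A,G} = {G} (intersection, +0)
CX@1: {T} ∩ {T} = {T} (intersection, +0)
DP@1: {G} ∩ {G} = {G} (intersection, +0)
UZ@1: {G} ∪ {A} = {A,G} (union, +1)
DPUZ@1: {G} ∩ {A,G} = {G} (intersection, +0)
DPUYZ@1: {G} ∪ {C} = {C,G} (union, +1)
CDPUXYZ@1: {T} ∪ {C,G} = {C,G,T} (union, +1)
CX@2: {G} ∩ {G} = {G} (intersection, +0)
DP@2: {G} ∩ {G} = {G} (intersection, +0)
UZ@2: {A} ∪ {G} = {A,G} (union, +1)
DPUZ@2: {G} ∩ {A,G} = {G} (intersection, +0)
DPUYZ@2: {G} ∩ {G} = {G} (intersection, +0)
CDPUXYZ@2: {G} ∩ {G} = {G} (intersection, +0)
CX@3: {A} ∪ {G} = {A,G} (union, +1)
DP@3: {T} ∪ {A} = {A,T} (union, +1)
UZ@3: {T} ∩ {T} = {T} (intersection, +0)
DPUZ@3: {A,T} ∩ {T} = {T} (intersection, +0)
DPUYZ@3: {T} ∪ {A} = {A,T} (union, +1)
CDPUXYZ@3: {A,G} ∩ {A,T} = {A} (intersection, +0)
CX@4: {A} ∪ {T} = {A,T} (union, +1)
DP@4: {A} ∪ {G} = {A,G} (union, +1)
UZ@4: {G} ∪ {A} = {A,G} (union, +1)
DPUZ@4: {A,G} ∩ {A,G} = {A,G} (intersection, +0)
DPUYZ@4: {A,G} ∩ {A} = {A} (intersection, +0)
CDPUXYZ@4: {A,T} ∩ {A} = {A} (intersection, +0)
CX@5: {A} ∪ {G} = {A,G} (union, +1)
DP@5: {A} ∪ {G} = {A,G} (union, +1)
UZ@5: {C} ∪ {G} = {C,G} (union, +1)
DPUZ@5: {A,G} ∩ {C,G} = {G} (intersection, +0)
DPUYZ@5: {G} ∪ {T} = {G,T} (union, +1)
CDPUXYZ@5: {A,G} ∩ {G,T} = {G} (intersection, +0)
CX@6: {T} ∪ {C} = {C,T} (union, +1)
DP@6: {T} ∪ {G} = {G,T} (union, +1)
UZ@6: {G} ∪ {A} = {A,G} (union, +1)
DPUZ@6: {G,T} ∩ {A,G} = {G} (intersection, +0)
DPUYZ@6: {G} ∩ {G} = {G} (intersection, +0)
CDPUXYZ@6: {C,T} ∪ {G} = {C,G,T} (union, +1)
CX@7: {A} ∩ {A} = {A} (intersection, +0)
DP@7: {C} ∪ {G} = {C,G} (union, +1)
UZ@7: {G} ∪ {A} = {A,G} (union, +1)
DPUZ@7: {C,G} ∩ {A,G} = {G} (intersection, +0)
DPUYZ@7: {G} ∩ {G} = {G} (intersection, +0)
CDPUXYZ@7: {A} ∪ {G} = {A,G} (union, +1)
per-site changes: [4, 3, 1, 3, 3, 4, 4, 3]; total = 25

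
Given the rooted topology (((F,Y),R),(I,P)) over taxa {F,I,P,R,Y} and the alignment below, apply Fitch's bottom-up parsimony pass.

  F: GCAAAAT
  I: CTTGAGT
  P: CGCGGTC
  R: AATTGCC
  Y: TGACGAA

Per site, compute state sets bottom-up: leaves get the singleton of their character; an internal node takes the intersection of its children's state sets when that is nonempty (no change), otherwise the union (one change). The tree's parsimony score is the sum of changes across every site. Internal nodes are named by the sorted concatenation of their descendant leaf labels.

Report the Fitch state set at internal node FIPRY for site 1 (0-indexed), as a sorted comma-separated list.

G

[col 0] FY: children F:{G}, Y:{T} ∪→ {G,T}; cost 1
[col 0] FRY: children FY:{G,T}, R:{A} ∪→ {A,G,T}; cost 1
[col 0] IP: children I:{C}, P:{C} ∩→ {C}; cost 0
[col 0] FIPRY: children FRY:{A,G,T}, IP:{C} ∪→ {A,C,G,T}; cost 1
[col 1] FY: children F:{C}, Y:{G} ∪→ {C,G}; cost 1
[col 1] FRY: children FY:{C,G}, R:{A} ∪→ {A,C,G}; cost 1
[col 1] IP: children I:{T}, P:{G} ∪→ {G,T}; cost 1
[col 1] FIPRY: children FRY:{A,C,G}, IP:{G,T} ∩→ {G}; cost 0
[col 2] FY: children F:{A}, Y:{A} ∩→ {A}; cost 0
[col 2] FRY: children FY:{A}, R:{T} ∪→ {A,T}; cost 1
[col 2] IP: children I:{T}, P:{C} ∪→ {C,T}; cost 1
[col 2] FIPRY: children FRY:{A,T}, IP:{C,T} ∩→ {T}; cost 0
[col 3] FY: children F:{A}, Y:{C} ∪→ {A,C}; cost 1
[col 3] FRY: children FY:{A,C}, R:{T} ∪→ {A,C,T}; cost 1
[col 3] IP: children I:{G}, P:{G} ∩→ {G}; cost 0
[col 3] FIPRY: children FRY:{A,C,T}, IP:{G} ∪→ {A,C,G,T}; cost 1
[col 4] FY: children F:{A}, Y:{G} ∪→ {A,G}; cost 1
[col 4] FRY: children FY:{A,G}, R:{G} ∩→ {G}; cost 0
[col 4] IP: children I:{A}, P:{G} ∪→ {A,G}; cost 1
[col 4] FIPRY: children FRY:{G}, IP:{A,G} ∩→ {G}; cost 0
[col 5] FY: children F:{A}, Y:{A} ∩→ {A}; cost 0
[col 5] FRY: children FY:{A}, R:{C} ∪→ {A,C}; cost 1
[col 5] IP: children I:{G}, P:{T} ∪→ {G,T}; cost 1
[col 5] FIPRY: children FRY:{A,C}, IP:{G,T} ∪→ {A,C,G,T}; cost 1
[col 6] FY: children F:{T}, Y:{A} ∪→ {A,T}; cost 1
[col 6] FRY: children FY:{A,T}, R:{C} ∪→ {A,C,T}; cost 1
[col 6] IP: children I:{T}, P:{C} ∪→ {C,T}; cost 1
[col 6] FIPRY: children FRY:{A,C,T}, IP:{C,T} ∩→ {C,T}; cost 0
per-site changes: [3, 3, 2, 3, 2, 3, 3]; total = 19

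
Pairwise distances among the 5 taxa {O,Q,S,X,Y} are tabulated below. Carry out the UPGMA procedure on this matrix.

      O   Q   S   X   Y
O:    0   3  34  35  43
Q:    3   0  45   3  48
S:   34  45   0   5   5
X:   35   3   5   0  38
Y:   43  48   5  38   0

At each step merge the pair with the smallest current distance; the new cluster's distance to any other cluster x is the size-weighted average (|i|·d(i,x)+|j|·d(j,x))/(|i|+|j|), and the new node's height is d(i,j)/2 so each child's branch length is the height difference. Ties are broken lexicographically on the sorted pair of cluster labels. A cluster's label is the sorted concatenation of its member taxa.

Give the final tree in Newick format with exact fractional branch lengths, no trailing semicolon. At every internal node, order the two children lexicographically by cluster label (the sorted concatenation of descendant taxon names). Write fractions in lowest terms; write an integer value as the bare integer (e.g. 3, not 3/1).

iteration 1: select O,Q (d=3); attach at lengths (3/2, 3/2); label the merged cluster OQ
  updated: d(OQ,S)=79/2, d(OQ,X)=19, d(OQ,Y)=91/2
iteration 2: select S,X (d=5); attach at lengths (5/2, 5/2); label the merged cluster SX
  updated: d(OQ,SX)=117/4, d(SX,Y)=43/2
iteration 3: select SX,Y (d=43/2); attach at lengths (33/4, 43/4); label the merged cluster SXY
  updated: d(OQ,SXY)=104/3
iteration 4: select OQ,SXY (d=104/3); attach at lengths (95/6, 79/12); label the merged cluster OQSXY
final tree: ((O:3/2,Q:3/2):95/6,((S:5/2,X:5/2):33/4,Y:43/4):79/12)
total length: 593/12

((O:3/2,Q:3/2):95/6,((S:5/2,X:5/2):33/4,Y:43/4):79/12)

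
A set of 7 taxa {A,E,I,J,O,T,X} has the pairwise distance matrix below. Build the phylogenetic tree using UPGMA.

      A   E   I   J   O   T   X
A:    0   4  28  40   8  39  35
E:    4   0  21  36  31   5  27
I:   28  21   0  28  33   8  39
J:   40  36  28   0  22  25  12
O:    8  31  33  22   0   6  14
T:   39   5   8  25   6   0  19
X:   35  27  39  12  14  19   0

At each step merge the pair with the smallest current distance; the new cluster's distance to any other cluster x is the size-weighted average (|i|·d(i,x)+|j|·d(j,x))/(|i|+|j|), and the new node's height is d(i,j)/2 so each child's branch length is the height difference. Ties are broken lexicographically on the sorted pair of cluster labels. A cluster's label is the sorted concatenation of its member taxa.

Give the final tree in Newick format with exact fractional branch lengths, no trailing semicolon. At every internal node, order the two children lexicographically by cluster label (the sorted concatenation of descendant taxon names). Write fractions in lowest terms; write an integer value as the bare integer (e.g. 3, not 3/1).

1. join A+E (d=4) ⇒ AE; edges |A|=2, |E|=2
  updated: d(AE,I)=49/2, d(AE,J)=38, d(AE,O)=39/2, d(AE,T)=22, d(AE,X)=31
2. join O+T (d=6) ⇒ OT; edges |O|=3, |T|=3
  updated: d(AE,OT)=83/4, d(I,OT)=41/2, d(J,OT)=47/2, d(OT,X)=33/2
3. join J+X (d=12) ⇒ JX; edges |J|=6, |X|=6
  updated: d(AE,JX)=69/2, d(I,JX)=67/2, d(JX,OT)=20
4. join JX+OT (d=20) ⇒ JOTX; edges |JX|=4, |OT|=7
  updated: d(AE,JOTX)=221/8, d(I,JOTX)=27
5. join AE+I (d=49/2) ⇒ AEI; edges |AE|=41/4, |I|=49/4
  updated: d(AEI,JOTX)=329/12
6. join AEI+JOTX (d=329/12) ⇒ AEIJOTX; edges |AEI|=35/24, |JOTX|=89/24
final tree: (((A:2,E:2):41/4,I:49/4):35/24,((J:6,X:6):4,(O:3,T:3):7):89/24)
total length: 182/3

(((A:2,E:2):41/4,I:49/4):35/24,((J:6,X:6):4,(O:3,T:3):7):89/24)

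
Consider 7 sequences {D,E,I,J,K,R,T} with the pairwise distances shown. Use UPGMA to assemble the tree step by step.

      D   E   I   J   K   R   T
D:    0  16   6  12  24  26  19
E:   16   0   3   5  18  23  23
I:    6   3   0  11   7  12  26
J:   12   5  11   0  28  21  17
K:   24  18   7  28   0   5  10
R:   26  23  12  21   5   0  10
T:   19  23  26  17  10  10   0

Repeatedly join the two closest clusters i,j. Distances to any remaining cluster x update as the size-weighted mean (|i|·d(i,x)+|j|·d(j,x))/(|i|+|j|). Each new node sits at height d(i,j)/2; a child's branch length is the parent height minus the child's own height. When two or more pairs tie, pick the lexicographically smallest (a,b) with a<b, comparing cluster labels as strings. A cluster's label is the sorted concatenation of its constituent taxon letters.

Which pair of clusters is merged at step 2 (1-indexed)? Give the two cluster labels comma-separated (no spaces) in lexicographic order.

1. join E+I (d=3) ⇒ EI; edges |E|=3/2, |I|=3/2
  updated: d(D,EI)=11, d(EI,J)=8, d(EI,K)=25/2, d(EI,R)=35/2, d(EI,T)=49/2
2. join K+R (d=5) ⇒ KR; edges |K|=5/2, |R|=5/2
  updated: d(D,KR)=25, d(EI,KR)=15, d(J,KR)=49/2, d(KR,T)=10
3. join EI+J (d=8) ⇒ EIJ; edges |EI|=5/2, |J|=4
  updated: d(D,EIJ)=34/3, d(EIJ,KR)=109/6, d(EIJ,T)=22
4. join KR+T (d=10) ⇒ KRT; edges |KR|=5/2, |T|=5
  updated: d(D,KRT)=23, d(EIJ,KRT)=175/9
5. join D+EIJ (d=34/3) ⇒ DEIJ; edges |D|=17/3, |EIJ|=5/3
  updated: d(DEIJ,KRT)=61/3
6. join DEIJ+KRT (d=61/3) ⇒ DEIJKRT; edges |DEIJ|=9/2, |KRT|=31/6
final tree: ((D:17/3,((E:3/2,I:3/2):5/2,J:4):5/3):9/2,((K:5/2,R:5/2):5/2,T:5):31/6)
total length: 39

K,R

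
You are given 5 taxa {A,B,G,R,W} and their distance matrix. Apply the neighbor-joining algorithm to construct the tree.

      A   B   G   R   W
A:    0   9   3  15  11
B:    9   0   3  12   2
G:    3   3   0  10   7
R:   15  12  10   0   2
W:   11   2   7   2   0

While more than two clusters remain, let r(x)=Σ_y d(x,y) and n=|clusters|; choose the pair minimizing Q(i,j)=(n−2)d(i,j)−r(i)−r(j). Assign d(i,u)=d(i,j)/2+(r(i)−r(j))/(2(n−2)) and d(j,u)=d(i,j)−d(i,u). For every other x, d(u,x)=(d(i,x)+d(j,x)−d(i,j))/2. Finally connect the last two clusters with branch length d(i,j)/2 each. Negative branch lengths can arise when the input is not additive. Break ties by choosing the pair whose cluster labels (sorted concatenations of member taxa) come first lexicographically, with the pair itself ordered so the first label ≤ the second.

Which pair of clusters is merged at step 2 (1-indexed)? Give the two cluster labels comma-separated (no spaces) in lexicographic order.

A,G

step 1: merge (R,W) at d=2, Q=-55; branch lengths R→23/6, W→-11/6; new cluster RW
  updated: d(A,RW)=12, d(B,RW)=6, d(G,RW)=15/2
step 2: merge (A,G) at d=3, Q=-63/2; branch lengths A→33/8, G→-9/8; new cluster AG
  updated: d(AG,B)=9/2, d(AG,RW)=33/4
step 3: merge (AG,B) at d=9/2, Q=-75/4; branch lengths AG→27/8, B→9/8; new cluster ABG
  updated: d(ABG,RW)=39/8
step 4: merge (ABG,RW) at d=39/8; branch lengths ABG→39/16, RW→39/16; new cluster ABGRW
final tree: (((A:33/8,G:-9/8):27/8,B:9/8):39/16,(R:23/6,W:-11/6):39/16)
total length: 115/8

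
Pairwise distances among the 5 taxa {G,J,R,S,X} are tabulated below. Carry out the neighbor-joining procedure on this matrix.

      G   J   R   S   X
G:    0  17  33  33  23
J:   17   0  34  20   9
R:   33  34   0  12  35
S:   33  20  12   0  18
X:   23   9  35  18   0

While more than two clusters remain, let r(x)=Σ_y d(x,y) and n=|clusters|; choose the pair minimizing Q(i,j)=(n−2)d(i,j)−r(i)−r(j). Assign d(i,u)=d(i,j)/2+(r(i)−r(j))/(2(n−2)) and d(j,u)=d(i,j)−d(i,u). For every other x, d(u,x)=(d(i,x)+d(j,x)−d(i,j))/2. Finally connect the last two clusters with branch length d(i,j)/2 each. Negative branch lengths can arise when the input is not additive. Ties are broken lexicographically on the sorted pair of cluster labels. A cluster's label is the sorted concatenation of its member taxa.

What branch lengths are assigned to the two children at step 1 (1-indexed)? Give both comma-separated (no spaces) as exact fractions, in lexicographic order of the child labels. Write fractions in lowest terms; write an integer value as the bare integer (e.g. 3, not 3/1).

iteration 1: select R,S (d=12, Q=-161); attach at lengths (67/6, 5/6); label the merged cluster RS
  updated: d(G,RS)=27, d(J,RS)=21, d(RS,X)=41/2
iteration 2: select G,RS (d=27, Q=-163/2); attach at lengths (105/8, 111/8); label the merged cluster GRS
  updated: d(GRS,J)=11/2, d(GRS,X)=33/4
iteration 3: select GRS,J (d=11/2, Q=-91/4); attach at lengths (19/8, 25/8); label the merged cluster GJRS
  updated: d(GJRS,X)=47/8
iteration 4: select GJRS,X (d=47/8); attach at lengths (47/16, 47/16); label the merged cluster GJRSX
final tree: (((G:105/8,(R:67/6,S:5/6):111/8):19/8,J:25/8):47/16,X:47/16)
total length: 403/8

67/6,5/6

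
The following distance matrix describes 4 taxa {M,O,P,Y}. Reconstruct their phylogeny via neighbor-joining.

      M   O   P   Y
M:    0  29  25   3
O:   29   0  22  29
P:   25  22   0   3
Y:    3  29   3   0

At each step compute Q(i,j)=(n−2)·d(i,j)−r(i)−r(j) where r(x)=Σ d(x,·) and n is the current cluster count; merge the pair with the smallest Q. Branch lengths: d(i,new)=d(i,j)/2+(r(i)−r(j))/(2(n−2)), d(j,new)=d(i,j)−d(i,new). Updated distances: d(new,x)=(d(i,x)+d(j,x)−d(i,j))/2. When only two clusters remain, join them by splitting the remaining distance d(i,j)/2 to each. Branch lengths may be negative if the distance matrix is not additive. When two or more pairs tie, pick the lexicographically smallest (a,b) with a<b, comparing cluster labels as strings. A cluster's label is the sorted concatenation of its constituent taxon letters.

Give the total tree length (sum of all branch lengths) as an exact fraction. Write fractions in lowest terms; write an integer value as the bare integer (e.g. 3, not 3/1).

34

iteration 1: select M,Y (d=3, Q=-86); attach at lengths (7, -4); label the merged cluster MY
  updated: d(MY,O)=55/2, d(MY,P)=25/2
iteration 2: select MY,O (d=55/2, Q=-62); attach at lengths (9, 37/2); label the merged cluster MOY
  updated: d(MOY,P)=7/2
iteration 3: select MOY,P (d=7/2); attach at lengths (7/4, 7/4); label the merged cluster MOPY
final tree: (((M:7,Y:-4):9,O:37/2):7/4,P:7/4)
total length: 34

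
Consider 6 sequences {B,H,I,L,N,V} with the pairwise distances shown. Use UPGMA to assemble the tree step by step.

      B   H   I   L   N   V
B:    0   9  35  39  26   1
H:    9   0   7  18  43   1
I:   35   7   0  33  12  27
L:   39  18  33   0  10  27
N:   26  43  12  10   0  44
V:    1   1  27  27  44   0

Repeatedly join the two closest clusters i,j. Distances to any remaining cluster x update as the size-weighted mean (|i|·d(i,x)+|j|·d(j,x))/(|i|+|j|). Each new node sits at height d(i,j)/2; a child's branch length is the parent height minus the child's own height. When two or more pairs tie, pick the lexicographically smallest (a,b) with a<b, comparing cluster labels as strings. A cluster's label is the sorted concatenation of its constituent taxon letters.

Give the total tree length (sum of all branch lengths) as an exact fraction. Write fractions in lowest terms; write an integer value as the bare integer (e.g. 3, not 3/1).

1. join B+V (d=1) ⇒ BV; edges |B|=1/2, |V|=1/2
  updated: d(BV,H)=5, d(BV,I)=31, d(BV,L)=33, d(BV,N)=35
2. join BV+H (d=5) ⇒ BHV; edges |BV|=2, |H|=5/2
  updated: d(BHV,I)=23, d(BHV,L)=28, d(BHV,N)=113/3
3. join L+N (d=10) ⇒ LN; edges |L|=5, |N|=5
  updated: d(BHV,LN)=197/6, d(I,LN)=45/2
4. join I+LN (d=45/2) ⇒ ILN; edges |I|=45/4, |LN|=25/4
  updated: d(BHV,ILN)=266/9
5. join BHV+ILN (d=266/9) ⇒ BHILNV; edges |BHV|=221/18, |ILN|=127/36
final tree: (((B:1/2,V:1/2):2,H:5/2):221/18,(I:45/4,(L:5,N:5):25/4):127/36)
total length: 1757/36

1757/36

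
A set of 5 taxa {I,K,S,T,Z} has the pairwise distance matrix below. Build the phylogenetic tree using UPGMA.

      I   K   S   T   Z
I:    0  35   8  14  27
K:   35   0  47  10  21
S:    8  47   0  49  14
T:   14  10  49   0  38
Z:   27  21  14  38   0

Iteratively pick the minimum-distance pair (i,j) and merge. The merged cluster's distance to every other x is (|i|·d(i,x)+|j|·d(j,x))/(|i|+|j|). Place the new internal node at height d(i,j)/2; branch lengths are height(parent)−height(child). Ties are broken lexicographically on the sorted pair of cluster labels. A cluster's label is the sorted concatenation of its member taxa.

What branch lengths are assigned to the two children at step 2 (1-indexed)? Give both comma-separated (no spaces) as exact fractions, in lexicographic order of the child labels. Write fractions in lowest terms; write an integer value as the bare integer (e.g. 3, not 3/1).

5,5

1. join I+S (d=8) ⇒ IS; edges |I|=4, |S|=4
  updated: d(IS,K)=41, d(IS,T)=63/2, d(IS,Z)=41/2
2. join K+T (d=10) ⇒ KT; edges |K|=5, |T|=5
  updated: d(IS,KT)=145/4, d(KT,Z)=59/2
3. join IS+Z (d=41/2) ⇒ ISZ; edges |IS|=25/4, |Z|=41/4
  updated: d(ISZ,KT)=34
4. join ISZ+KT (d=34) ⇒ IKSTZ; edges |ISZ|=27/4, |KT|=12
final tree: (((I:4,S:4):25/4,Z:41/4):27/4,(K:5,T:5):12)
total length: 213/4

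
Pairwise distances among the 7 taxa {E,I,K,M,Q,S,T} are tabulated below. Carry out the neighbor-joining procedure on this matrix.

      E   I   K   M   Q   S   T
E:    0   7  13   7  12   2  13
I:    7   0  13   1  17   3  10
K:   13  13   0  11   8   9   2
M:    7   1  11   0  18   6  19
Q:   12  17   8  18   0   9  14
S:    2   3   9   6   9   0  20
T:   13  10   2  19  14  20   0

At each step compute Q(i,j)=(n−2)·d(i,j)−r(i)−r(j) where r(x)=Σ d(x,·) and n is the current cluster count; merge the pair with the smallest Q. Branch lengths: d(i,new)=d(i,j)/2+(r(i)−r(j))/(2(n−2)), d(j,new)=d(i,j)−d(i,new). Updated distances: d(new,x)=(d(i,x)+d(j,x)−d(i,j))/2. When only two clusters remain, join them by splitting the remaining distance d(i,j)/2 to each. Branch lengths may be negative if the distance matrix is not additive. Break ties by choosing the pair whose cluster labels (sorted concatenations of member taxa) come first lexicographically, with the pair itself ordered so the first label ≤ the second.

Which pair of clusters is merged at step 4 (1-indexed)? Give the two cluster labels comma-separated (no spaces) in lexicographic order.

E,KQT

step 1: merge (K,T) at d=2, Q=-124; branch lengths K→-6/5, T→16/5; new cluster KT
  updated: d(E,KT)=12, d(I,KT)=21/2, d(KT,M)=14, d(KT,Q)=10, d(KT,S)=27/2
step 2: merge (KT,Q) at d=10, Q=-86; branch lengths KT→17/4, Q→23/4; new cluster KQT
  updated: d(E,KQT)=7, d(I,KQT)=35/4, d(KQT,M)=11, d(KQT,S)=25/4
step 3: merge (I,M) at d=1, Q=-167/4; branch lengths I→-3/8, M→11/8; new cluster IM
  updated: d(E,IM)=13/2, d(IM,KQT)=75/8, d(IM,S)=4
step 4: merge (E,KQT) at d=7, Q=-193/8; branch lengths E→55/32, KQT→169/32; new cluster EKQT
  updated: d(EKQT,IM)=71/16, d(EKQT,S)=5/8
step 5: merge (EKQT,IM) at d=71/16, Q=-145/16; branch lengths EKQT→17/32, IM→125/32; new cluster EIKMQT
  updated: d(EIKMQT,S)=3/32
step 6: merge (EIKMQT,S) at d=3/32; branch lengths EIKMQT→3/64, S→3/64; new cluster EIKMQST
final tree: (((E:55/32,((K:-6/5,T:16/5):17/4,Q:23/4):169/32):17/32,(I:-3/8,M:11/8):125/32):3/64,S:3/64)
total length: 785/32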